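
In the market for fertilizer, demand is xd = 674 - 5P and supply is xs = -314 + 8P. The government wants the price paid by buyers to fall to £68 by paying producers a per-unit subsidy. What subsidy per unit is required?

At a buyer price of 68, quantity demanded is 674 − 5·68 = 334.
Sellers supply 334 only when they receive Ps with -314 + 8·Ps = 334, i.e. Ps = 81.
s = Ps − Pb = 81 − 68 = 13.

Required subsidy s = £13 per unit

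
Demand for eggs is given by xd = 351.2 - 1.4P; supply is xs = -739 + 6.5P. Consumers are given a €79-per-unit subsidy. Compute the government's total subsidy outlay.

Government cost = €19671

Pre-subsidy: 351.2 - 1.4P = -739 + 6.5P gives P* = 138, x* = 158.
With the rebate, buyers effectively pay Pb = Ps − 79, where Ps is the price sellers receive.
Demand in terms of Ps becomes xd = 351.2 − 1.4(Ps − 79) = 461.8 - 1.4Ps. Setting this equal to supply: 461.8 - 1.4Ps = -739 + 6.5Ps, so Ps = 152.
Buyers pay Pb = 152 − 79 = 73; x' = -739 + 6.5·152 = 249.
Government outlay = subsidy × quantity = 79 × 249 = 19671.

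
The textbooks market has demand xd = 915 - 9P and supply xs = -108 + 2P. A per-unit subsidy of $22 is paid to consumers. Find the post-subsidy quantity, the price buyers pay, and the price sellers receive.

x' = 114; buyers pay $89; sellers receive $111

Pre-subsidy: 915 - 9P = -108 + 2P gives P* = 93, x* = 78.
With the rebate, buyers effectively pay Pb = Ps − 22, where Ps is the price sellers receive.
Demand in terms of Ps becomes xd = 915 − 9(Ps − 22) = 1113 - 9Ps. Setting this equal to supply: 1113 - 9Ps = -108 + 2Ps, so Ps = 111.
Buyers pay Pb = 111 − 22 = 89; x' = -108 + 2·111 = 114.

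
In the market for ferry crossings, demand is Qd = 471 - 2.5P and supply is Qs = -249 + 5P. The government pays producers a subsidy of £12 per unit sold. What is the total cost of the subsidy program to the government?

Pre-subsidy: 471 - 2.5P = -249 + 5P gives P* = 96, Q* = 231.
With the subsidy, sellers receive Ps = Pb + 12 for each unit, where Pb is the price buyers pay.
Supply in terms of Pb becomes Qs = -249 + 5(Pb + 12) = -189 + 5Pb. Setting this equal to demand: 471 - 2.5Pb = -189 + 5Pb, so Pb = 88.
Sellers receive Ps = 88 + 12 = 100; Q' = 471 − 2.5·88 = 251.
Government outlay = subsidy × quantity = 12 × 251 = 3012.

Government cost = £3012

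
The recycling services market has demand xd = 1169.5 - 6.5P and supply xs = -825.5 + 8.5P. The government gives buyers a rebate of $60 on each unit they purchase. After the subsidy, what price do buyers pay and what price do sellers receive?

Pre-subsidy: 1169.5 - 6.5P = -825.5 + 8.5P gives P* = 133, x* = 305.
With the rebate, buyers effectively pay Pb = Ps − 60, where Ps is the price sellers receive.
Demand in terms of Ps becomes xd = 1169.5 − 6.5(Ps − 60) = 1559.5 - 6.5Ps. Setting this equal to supply: 1559.5 - 6.5Ps = -825.5 + 8.5Ps, so Ps = 159.
Buyers pay Pb = 159 − 60 = 99; x' = -825.5 + 8.5·159 = 526.

Buyers pay $99; sellers receive $159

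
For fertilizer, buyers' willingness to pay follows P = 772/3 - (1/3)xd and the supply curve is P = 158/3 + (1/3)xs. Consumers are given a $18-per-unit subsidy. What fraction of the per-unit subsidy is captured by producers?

Producer share = 0.5

Pre-subsidy: 772/3 - (1/3)x = 158/3 + (1/3)x gives x* = 307 and P* = 155.
With the rebate, buyers effectively pay Pb = Ps − 18, where Ps is the price sellers receive.
On the curves, Pb = 772/3 - (1/3)x and Ps = 158/3 + (1/3)x; the wedge Ps − Pb = 18 gives 158/3 + (1/3)x − (772/3 - (1/3)x) = 18, so x' = 334.
Then Pb = 772/3 − (1/3)·334 = 146 and Ps = 158/3 + (1/3)·334 = 164.
Buyers' price falls by P* − Pb = 155 − 146 = 9; sellers' price rises by Ps − P* = 164 − 155 = 9.
So producers capture 9/18 = 0.5 of each unit of subsidy.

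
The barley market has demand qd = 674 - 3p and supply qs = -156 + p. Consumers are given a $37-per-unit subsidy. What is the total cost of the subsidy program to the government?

Government cost = $2932.25

Pre-subsidy: 674 - 3p = -156 + p gives p* = 207.5, q* = 51.5.
With the rebate, buyers effectively pay pb = ps − 37, where ps is the price sellers receive.
Demand in terms of ps becomes qd = 674 − 3(ps − 37) = 785 - 3ps. Setting this equal to supply: 785 - 3ps = -156 + ps, so ps = 235.25.
Buyers pay pb = 235.25 − 37 = 198.25; q' = -156 + 1·235.25 = 79.25.
Government outlay = subsidy × quantity = 37 × 79.25 = 2932.25.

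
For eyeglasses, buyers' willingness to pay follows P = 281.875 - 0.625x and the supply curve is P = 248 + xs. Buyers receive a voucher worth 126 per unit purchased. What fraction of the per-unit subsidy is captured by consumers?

Consumer share = 5/13

Pre-subsidy: 281.875 - 0.625x = 248 + x gives x* = 271/13 and P* = 3495/13.
With the rebate, buyers effectively pay Pb = Ps − 126, where Ps is the price sellers receive.
On the curves, Pb = 281.875 - 0.625x and Ps = 248 + x; the wedge Ps − Pb = 126 gives 248 + x − (281.875 - 0.625x) = 126, so x' = 1279/13.
Then Pb = 281.875 − 0.625·(1279/13) = 2865/13 and Ps = 248 + 1·(1279/13) = 4503/13.
Buyers' price falls by P* − Pb = 3495/13 − 2865/13 = 630/13; sellers' price rises by Ps − P* = 4503/13 − 3495/13 = 1008/13.
So consumers capture (630/13)/126 = 5/13 of each unit of subsidy.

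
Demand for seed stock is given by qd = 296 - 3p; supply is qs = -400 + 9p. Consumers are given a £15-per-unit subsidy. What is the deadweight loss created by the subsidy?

Deadweight loss = £253.125

Pre-subsidy: 296 - 3p = -400 + 9p gives p* = 58, q* = 122.
With the rebate, buyers effectively pay pb = ps − 15, where ps is the price sellers receive.
Demand in terms of ps becomes qd = 296 − 3(ps − 15) = 341 - 3ps. Setting this equal to supply: 341 - 3ps = -400 + 9ps, so ps = 61.75.
Buyers pay pb = 61.75 − 15 = 46.75; q' = -400 + 9·61.75 = 155.75.
The subsidy expands output by 155.75 − 122 = 33.75 past the efficient level; on those units the gap between marginal cost and willingness to pay runs from 0 up to 15.
DWL = ½ × 15 × 33.75 = 253.125.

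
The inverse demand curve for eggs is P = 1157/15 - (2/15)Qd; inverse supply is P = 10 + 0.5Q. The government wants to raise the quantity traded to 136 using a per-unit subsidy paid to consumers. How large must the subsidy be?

At Q = 136, from the demand curve buyers pay Pb = 1157/15 − (2/15)·136 = 59; from the supply curve sellers need Ps = 10 + 0.5·136 = 78.
The subsidy must fill the gap: s = Ps − Pb = 78 − 59 = 19.

Required subsidy s = 19 per unit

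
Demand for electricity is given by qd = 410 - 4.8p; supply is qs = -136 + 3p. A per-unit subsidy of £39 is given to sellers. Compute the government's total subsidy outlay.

Government cost = £5694

Pre-subsidy: 410 - 4.8p = -136 + 3p gives p* = 70, q* = 74.
With the subsidy, sellers receive ps = pb + 39 for each unit, where pb is the price buyers pay.
Supply in terms of pb becomes qs = -136 + 3(pb + 39) = -19 + 3pb. Setting this equal to demand: 410 - 4.8pb = -19 + 3pb, so pb = 55.
Sellers receive ps = 55 + 39 = 94; q' = 410 − 4.8·55 = 146.
Government outlay = subsidy × quantity = 39 × 146 = 5694.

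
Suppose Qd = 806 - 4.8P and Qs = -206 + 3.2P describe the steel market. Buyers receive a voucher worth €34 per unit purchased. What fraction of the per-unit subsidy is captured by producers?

Producer share = 0.6

Pre-subsidy: 806 - 4.8P = -206 + 3.2P gives P* = 126.5, Q* = 198.8.
With the rebate, buyers effectively pay Pb = Ps − 34, where Ps is the price sellers receive.
Demand in terms of Ps becomes Qd = 806 − 4.8(Ps − 34) = 969.2 - 4.8Ps. Setting this equal to supply: 969.2 - 4.8Ps = -206 + 3.2Ps, so Ps = 146.9.
Buyers pay Pb = 146.9 − 34 = 112.9; Q' = -206 + 3.2·146.9 = 264.08.
Buyers' price falls by P* − Pb = 126.5 − 112.9 = 13.6; sellers' price rises by Ps − P* = 146.9 − 126.5 = 20.4.
So producers capture 20.4/34 = 0.6 of each unit of subsidy.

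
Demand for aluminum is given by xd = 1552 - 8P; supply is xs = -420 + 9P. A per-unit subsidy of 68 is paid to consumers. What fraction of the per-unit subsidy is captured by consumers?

Pre-subsidy: 1552 - 8P = -420 + 9P gives P* = 116, x* = 624.
With the rebate, buyers effectively pay Pb = Ps − 68, where Ps is the price sellers receive.
Demand in terms of Ps becomes xd = 1552 − 8(Ps − 68) = 2096 - 8Ps. Setting this equal to supply: 2096 - 8Ps = -420 + 9Ps, so Ps = 148.
Buyers pay Pb = 148 − 68 = 80; x' = -420 + 9·148 = 912.
Buyers' price falls by P* − Pb = 116 − 80 = 36; sellers' price rises by Ps − P* = 148 − 116 = 32.
So consumers capture 36/68 = 9/17 of each unit of subsidy.

Consumer share = 9/17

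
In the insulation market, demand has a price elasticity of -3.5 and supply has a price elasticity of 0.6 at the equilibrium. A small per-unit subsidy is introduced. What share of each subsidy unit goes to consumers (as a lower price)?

For a small subsidy around the equilibrium, the benefit split depends on the relative slopes, which at a point are proportional to the elasticities.
Buyer share = εs/(εs + |εd|) = 0.6/(0.6 + 3.5) = 6/41; seller share = |εd|/(εs + |εd|) = 35/41.

Consumer share = 6/41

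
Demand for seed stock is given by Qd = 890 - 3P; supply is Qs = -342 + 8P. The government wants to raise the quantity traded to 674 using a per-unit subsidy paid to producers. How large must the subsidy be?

Required subsidy s = 55 per unit

At Q = 674, invert demand for the buyer price: Pb = (890 − 674)/3 = 72; invert supply for the seller price: Ps = (674 − (-342))/8 = 127.
The subsidy must fill the gap: s = Ps − Pb = 127 − 72 = 55.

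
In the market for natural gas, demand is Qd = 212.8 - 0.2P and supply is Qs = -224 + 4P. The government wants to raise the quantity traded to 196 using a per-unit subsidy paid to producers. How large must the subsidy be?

Required subsidy s = 21 per unit

At Q = 196, invert demand for the buyer price: Pb = (212.8 − 196)/0.2 = 84; invert supply for the seller price: Ps = (196 − (-224))/4 = 105.
The subsidy must fill the gap: s = Ps − Pb = 105 − 84 = 21.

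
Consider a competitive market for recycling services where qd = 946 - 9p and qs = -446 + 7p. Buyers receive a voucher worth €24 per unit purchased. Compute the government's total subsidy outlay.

Government cost = €6180

Pre-subsidy: 946 - 9p = -446 + 7p gives p* = 87, q* = 163.
With the rebate, buyers effectively pay pb = ps − 24, where ps is the price sellers receive.
Demand in terms of ps becomes qd = 946 − 9(ps − 24) = 1162 - 9ps. Setting this equal to supply: 1162 - 9ps = -446 + 7ps, so ps = 100.5.
Buyers pay pb = 100.5 − 24 = 76.5; q' = -446 + 7·100.5 = 257.5.
Government outlay = subsidy × quantity = 24 × 257.5 = 6180.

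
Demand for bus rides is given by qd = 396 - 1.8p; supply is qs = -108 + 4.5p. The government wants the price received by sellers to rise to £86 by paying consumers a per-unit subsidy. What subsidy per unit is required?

At a seller price of 86, quantity supplied is -108 + 4.5·86 = 279.
Buyers absorb 279 only when they pay pb with 396 − 1.8·pb = 279, i.e. pb = 65.
s = ps − pb = 86 − 65 = 21.

Required subsidy s = £21 per unit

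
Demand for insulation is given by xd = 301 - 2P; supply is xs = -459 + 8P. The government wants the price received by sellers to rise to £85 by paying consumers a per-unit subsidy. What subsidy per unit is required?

At a seller price of 85, quantity supplied is -459 + 8·85 = 221.
Buyers absorb 221 only when they pay Pb with 301 − 2·Pb = 221, i.e. Pb = 40.
s = Ps − Pb = 85 − 40 = 45.

Required subsidy s = £45 per unit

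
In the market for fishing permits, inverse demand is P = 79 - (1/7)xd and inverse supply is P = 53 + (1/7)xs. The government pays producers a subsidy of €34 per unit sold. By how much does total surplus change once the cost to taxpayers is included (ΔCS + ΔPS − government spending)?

Pre-subsidy: 79 - (1/7)x = 53 + (1/7)x gives x* = 91 and P* = 66.
With the subsidy, sellers receive Ps = Pb + 34 for each unit, where Pb is the price buyers pay.
On the curves, Pb = 79 - (1/7)x and Ps = 53 + (1/7)x; the wedge Ps − Pb = 34 gives 53 + (1/7)x − (79 - (1/7)x) = 34, so x' = 210.
Then Pb = 79 − (1/7)·210 = 49 and Ps = 53 + (1/7)·210 = 83.
ΔCS = ½(91 + 210)(66 − 49) = 2558.5; ΔPS = ½(91 + 210)(83 − 66) = 2558.5.
Government spending = 34 × 210 = 7140.
Net change = 2558.5 + 2558.5 − 7140 = -2023. The loss equals the DWL triangle ½·34·119.

Net change in total surplus = -€2023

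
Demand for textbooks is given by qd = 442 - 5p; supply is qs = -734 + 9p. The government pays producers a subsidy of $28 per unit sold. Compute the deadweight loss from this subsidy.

Deadweight loss = $1260

Pre-subsidy: 442 - 5p = -734 + 9p gives p* = 84, q* = 22.
With the subsidy, sellers receive ps = pb + 28 for each unit, where pb is the price buyers pay.
Supply in terms of pb becomes qs = -734 + 9(pb + 28) = -482 + 9pb. Setting this equal to demand: 442 - 5pb = -482 + 9pb, so pb = 66.
Sellers receive ps = 66 + 28 = 94; q' = 442 − 5·66 = 112.
The subsidy expands output by 112 − 22 = 90 past the efficient level; on those units the gap between marginal cost and willingness to pay runs from 0 up to 28.
DWL = ½ × 28 × 90 = 1260.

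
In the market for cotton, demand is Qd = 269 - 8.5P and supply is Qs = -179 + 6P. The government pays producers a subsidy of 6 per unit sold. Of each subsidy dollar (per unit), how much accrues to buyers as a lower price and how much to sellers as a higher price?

Buyers gain 72/29 per unit; sellers gain 102/29 per unit

Pre-subsidy: 269 - 8.5P = -179 + 6P gives P* = 896/29, Q* = 185/29.
With the subsidy, sellers receive Ps = Pb + 6 for each unit, where Pb is the price buyers pay.
Supply in terms of Pb becomes Qs = -179 + 6(Pb + 6) = -143 + 6Pb. Setting this equal to demand: 269 - 8.5Pb = -143 + 6Pb, so Pb = 824/29.
Sellers receive Ps = 824/29 + 6 = 998/29; Q' = 269 − 8.5·(824/29) = 797/29.
Buyers' price falls by P* − Pb = 896/29 − 824/29 = 72/29; sellers' price rises by Ps − P* = 998/29 − 896/29 = 102/29.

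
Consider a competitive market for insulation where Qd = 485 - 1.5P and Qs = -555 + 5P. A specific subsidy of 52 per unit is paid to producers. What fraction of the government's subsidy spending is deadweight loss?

Pre-subsidy: 485 - 1.5P = -555 + 5P gives P* = 160, Q* = 245.
With the subsidy, sellers receive Ps = Pb + 52 for each unit, where Pb is the price buyers pay.
Supply in terms of Pb becomes Qs = -555 + 5(Pb + 52) = -295 + 5Pb. Setting this equal to demand: 485 - 1.5Pb = -295 + 5Pb, so Pb = 120.
Sellers receive Ps = 120 + 52 = 172; Q' = 485 − 1.5·120 = 305.
ΔCS = ½(245 + 305)(160 − 120) = 11000; ΔPS = ½(245 + 305)(172 − 160) = 3300.
Government spending = 52 × 305 = 15860.
DWL = ½ × 52 × (305 − 245) = 1560; fraction = 1560 / 15860 = 6/61.

DWL / government spending = 6/61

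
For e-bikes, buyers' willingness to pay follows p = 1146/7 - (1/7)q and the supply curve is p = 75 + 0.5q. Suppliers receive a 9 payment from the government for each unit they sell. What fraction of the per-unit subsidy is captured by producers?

Producer share = 7/9

Pre-subsidy: 1146/7 - (1/7)q = 75 + 0.5q gives q* = 138 and p* = 144.
With the subsidy, sellers receive ps = pb + 9 for each unit, where pb is the price buyers pay.
On the curves, pb = 1146/7 - (1/7)q and ps = 75 + 0.5q; the wedge ps − pb = 9 gives 75 + 0.5q − (1146/7 - (1/7)q) = 9, so q' = 152.
Then pb = 1146/7 − (1/7)·152 = 142 and ps = 75 + 0.5·152 = 151.
Buyers' price falls by p* − pb = 144 − 142 = 2; sellers' price rises by ps − p* = 151 − 144 = 7.
So producers capture 7/9 = 7/9 of each unit of subsidy.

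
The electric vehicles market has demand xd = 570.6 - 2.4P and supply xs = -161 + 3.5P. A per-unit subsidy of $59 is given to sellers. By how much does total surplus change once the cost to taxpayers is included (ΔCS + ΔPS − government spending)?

Pre-subsidy: 570.6 - 2.4P = -161 + 3.5P gives P* = 124, x* = 273.
With the subsidy, sellers receive Ps = Pb + 59 for each unit, where Pb is the price buyers pay.
Supply in terms of Pb becomes xs = -161 + 3.5(Pb + 59) = 45.5 + 3.5Pb. Setting this equal to demand: 570.6 - 2.4Pb = 45.5 + 3.5Pb, so Pb = 89.
Sellers receive Ps = 89 + 59 = 148; x' = 570.6 − 2.4·89 = 357.
ΔCS = ½(273 + 357)(124 − 89) = 11025; ΔPS = ½(273 + 357)(148 − 124) = 7560.
Government spending = 59 × 357 = 21063.
Net change = 11025 + 7560 − 21063 = -2478. The loss equals the DWL triangle ½·59·84.

Net change in total surplus = -$2478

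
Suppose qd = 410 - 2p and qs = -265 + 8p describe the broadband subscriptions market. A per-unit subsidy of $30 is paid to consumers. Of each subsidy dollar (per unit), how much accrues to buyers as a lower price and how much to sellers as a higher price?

Buyers gain $24 per unit; sellers gain $6 per unit

Pre-subsidy: 410 - 2p = -265 + 8p gives p* = 67.5, q* = 275.
With the rebate, buyers effectively pay pb = ps − 30, where ps is the price sellers receive.
Demand in terms of ps becomes qd = 410 − 2(ps − 30) = 470 - 2ps. Setting this equal to supply: 470 - 2ps = -265 + 8ps, so ps = 73.5.
Buyers pay pb = 73.5 − 30 = 43.5; q' = -265 + 8·73.5 = 323.
Buyers' price falls by p* − pb = 67.5 − 43.5 = 24; sellers' price rises by ps − p* = 73.5 − 67.5 = 6.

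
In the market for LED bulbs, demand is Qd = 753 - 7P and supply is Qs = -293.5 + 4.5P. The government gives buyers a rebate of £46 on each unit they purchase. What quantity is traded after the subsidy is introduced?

Pre-subsidy: 753 - 7P = -293.5 + 4.5P gives P* = 91, Q* = 116.
With the rebate, buyers effectively pay Pb = Ps − 46, where Ps is the price sellers receive.
Demand in terms of Ps becomes Qd = 753 − 7(Ps − 46) = 1075 - 7Ps. Setting this equal to supply: 1075 - 7Ps = -293.5 + 4.5Ps, so Ps = 119.
Buyers pay Pb = 119 − 46 = 73; Q' = -293.5 + 4.5·119 = 242.

Q' = 242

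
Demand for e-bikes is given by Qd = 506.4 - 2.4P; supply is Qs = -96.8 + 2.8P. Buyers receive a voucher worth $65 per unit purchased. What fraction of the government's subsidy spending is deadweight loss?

Pre-subsidy: 506.4 - 2.4P = -96.8 + 2.8P gives P* = 116, Q* = 228.
With the rebate, buyers effectively pay Pb = Ps − 65, where Ps is the price sellers receive.
Demand in terms of Ps becomes Qd = 506.4 − 2.4(Ps − 65) = 662.4 - 2.4Ps. Setting this equal to supply: 662.4 - 2.4Ps = -96.8 + 2.8Ps, so Ps = 146.
Buyers pay Pb = 146 − 65 = 81; Q' = -96.8 + 2.8·146 = 312.
ΔCS = ½(228 + 312)(116 − 81) = 9450; ΔPS = ½(228 + 312)(146 − 116) = 8100.
Government spending = 65 × 312 = 20280.
DWL = ½ × 65 × (312 − 228) = 2730; fraction = 2730 / 20280 = 7/52.

DWL / government spending = 7/52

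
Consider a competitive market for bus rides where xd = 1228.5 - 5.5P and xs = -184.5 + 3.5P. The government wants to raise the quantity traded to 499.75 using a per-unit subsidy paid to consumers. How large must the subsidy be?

Required subsidy s = 63 per unit

At x = 499.75, invert demand for the buyer price: Pb = (1228.5 − 499.75)/5.5 = 132.5; invert supply for the seller price: Ps = (499.75 − (-184.5))/3.5 = 195.5.
The subsidy must fill the gap: s = Ps − Pb = 195.5 − 132.5 = 63.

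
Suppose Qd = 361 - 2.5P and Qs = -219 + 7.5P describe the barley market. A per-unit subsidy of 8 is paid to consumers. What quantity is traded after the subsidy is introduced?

Q' = 231

Pre-subsidy: 361 - 2.5P = -219 + 7.5P gives P* = 58, Q* = 216.
With the rebate, buyers effectively pay Pb = Ps − 8, where Ps is the price sellers receive.
Demand in terms of Ps becomes Qd = 361 − 2.5(Ps − 8) = 381 - 2.5Ps. Setting this equal to supply: 381 - 2.5Ps = -219 + 7.5Ps, so Ps = 60.
Buyers pay Pb = 60 − 8 = 52; Q' = -219 + 7.5·60 = 231.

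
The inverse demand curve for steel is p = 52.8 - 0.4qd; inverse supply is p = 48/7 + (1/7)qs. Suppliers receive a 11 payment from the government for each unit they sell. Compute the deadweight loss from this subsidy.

Deadweight loss = 4235/38

Pre-subsidy: 52.8 - 0.4q = 48/7 + (1/7)q gives q* = 1608/19 and p* = 360/19.
With the subsidy, sellers receive ps = pb + 11 for each unit, where pb is the price buyers pay.
On the curves, pb = 52.8 - 0.4q and ps = 48/7 + (1/7)q; the wedge ps − pb = 11 gives 48/7 + (1/7)q − (52.8 - 0.4q) = 11, so q' = 1993/19.
Then pb = 52.8 − 0.4·(1993/19) = 206/19 and ps = 48/7 + (1/7)·(1993/19) = 415/19.
The subsidy expands output by 1993/19 − 1608/19 = 385/19 past the efficient level; on those units the gap between marginal cost and willingness to pay runs from 0 up to 11.
DWL = ½ × 11 × 385/19 = 4235/38.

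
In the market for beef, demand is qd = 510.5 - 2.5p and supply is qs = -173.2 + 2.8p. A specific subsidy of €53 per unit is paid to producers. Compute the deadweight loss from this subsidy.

Deadweight loss = €1855

Pre-subsidy: 510.5 - 2.5p = -173.2 + 2.8p gives p* = 129, q* = 188.
With the subsidy, sellers receive ps = pb + 53 for each unit, where pb is the price buyers pay.
Supply in terms of pb becomes qs = -173.2 + 2.8(pb + 53) = -24.8 + 2.8pb. Setting this equal to demand: 510.5 - 2.5pb = -24.8 + 2.8pb, so pb = 101.
Sellers receive ps = 101 + 53 = 154; q' = 510.5 − 2.5·101 = 258.
The subsidy expands output by 258 − 188 = 70 past the efficient level; on those units the gap between marginal cost and willingness to pay runs from 0 up to 53.
DWL = ½ × 53 × 70 = 1855.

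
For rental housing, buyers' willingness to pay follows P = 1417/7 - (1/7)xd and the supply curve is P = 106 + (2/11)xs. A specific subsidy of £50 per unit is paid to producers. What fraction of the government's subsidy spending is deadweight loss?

Pre-subsidy: 1417/7 - (1/7)x = 106 + (2/11)x gives x* = 297 and P* = 160.
With the subsidy, sellers receive Ps = Pb + 50 for each unit, where Pb is the price buyers pay.
On the curves, Pb = 1417/7 - (1/7)x and Ps = 106 + (2/11)x; the wedge Ps − Pb = 50 gives 106 + (2/11)x − (1417/7 - (1/7)x) = 50, so x' = 451.
Then Pb = 1417/7 − (1/7)·451 = 138 and Ps = 106 + (2/11)·451 = 188.
ΔCS = ½(297 + 451)(160 − 138) = 8228; ΔPS = ½(297 + 451)(188 − 160) = 10472.
Government spending = 50 × 451 = 22550.
DWL = ½ × 50 × (451 − 297) = 3850; fraction = 3850 / 22550 = 7/41.

DWL / government spending = 7/41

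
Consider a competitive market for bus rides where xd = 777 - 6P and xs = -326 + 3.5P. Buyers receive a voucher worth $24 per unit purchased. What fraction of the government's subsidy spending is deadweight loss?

Pre-subsidy: 777 - 6P = -326 + 3.5P gives P* = 2206/19, x* = 1527/19.
With the rebate, buyers effectively pay Pb = Ps − 24, where Ps is the price sellers receive.
Demand in terms of Ps becomes xd = 777 − 6(Ps − 24) = 921 - 6Ps. Setting this equal to supply: 921 - 6Ps = -326 + 3.5Ps, so Ps = 2494/19.
Buyers pay Pb = 2494/19 − 24 = 2038/19; x' = -326 + 3.5·(2494/19) = 2535/19.
ΔCS = ½(1527/19 + 2535/19)(2206/19 − 2038/19) = 341208/361; ΔPS = ½(1527/19 + 2535/19)(2494/19 − 2206/19) = 584928/361.
Government spending = 24 × 2535/19 = 60840/19.
DWL = ½ × 24 × (2535/19 − 1527/19) = 12096/19; fraction = (12096/19) / (60840/19) = 168/845.

DWL / government spending = 168/845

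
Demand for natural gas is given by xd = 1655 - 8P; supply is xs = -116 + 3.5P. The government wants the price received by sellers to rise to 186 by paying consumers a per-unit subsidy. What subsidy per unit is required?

At a seller price of 186, quantity supplied is -116 + 3.5·186 = 535.
Buyers absorb 535 only when they pay Pb with 1655 − 8·Pb = 535, i.e. Pb = 140.
s = Ps − Pb = 186 − 140 = 46.

Required subsidy s = 46 per unit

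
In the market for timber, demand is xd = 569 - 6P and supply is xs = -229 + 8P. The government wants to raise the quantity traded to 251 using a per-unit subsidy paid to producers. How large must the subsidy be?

Required subsidy s = 7 per unit

At x = 251, invert demand for the buyer price: Pb = (569 − 251)/6 = 53; invert supply for the seller price: Ps = (251 − (-229))/8 = 60.
The subsidy must fill the gap: s = Ps − Pb = 60 − 53 = 7.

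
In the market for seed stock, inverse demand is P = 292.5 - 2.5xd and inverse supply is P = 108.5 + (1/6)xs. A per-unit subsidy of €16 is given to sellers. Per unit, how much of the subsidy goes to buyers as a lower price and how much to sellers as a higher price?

Pre-subsidy: 292.5 - 2.5x = 108.5 + (1/6)x gives x* = 69 and P* = 120.
With the subsidy, sellers receive Ps = Pb + 16 for each unit, where Pb is the price buyers pay.
On the curves, Pb = 292.5 - 2.5x and Ps = 108.5 + (1/6)x; the wedge Ps − Pb = 16 gives 108.5 + (1/6)x − (292.5 - 2.5x) = 16, so x' = 75.
Then Pb = 292.5 − 2.5·75 = 105 and Ps = 108.5 + (1/6)·75 = 121.
Buyers' price falls by P* − Pb = 120 − 105 = 15; sellers' price rises by Ps − P* = 121 − 120 = 1.

Buyers gain €15 per unit; sellers gain €1 per unit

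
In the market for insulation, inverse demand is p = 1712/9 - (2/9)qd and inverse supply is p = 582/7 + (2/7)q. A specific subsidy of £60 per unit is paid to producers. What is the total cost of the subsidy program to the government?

Pre-subsidy: 1712/9 - (2/9)q = 582/7 + (2/7)q gives q* = 210.8125 and p* = 143.375.
With the subsidy, sellers receive ps = pb + 60 for each unit, where pb is the price buyers pay.
On the curves, pb = 1712/9 - (2/9)q and ps = 582/7 + (2/7)q; the wedge ps − pb = 60 gives 582/7 + (2/7)q − (1712/9 - (2/9)q) = 60, so q' = 328.9375.
Then pb = 1712/9 − (2/9)·328.9375 = 117.125 and ps = 582/7 + (2/7)·328.9375 = 177.125.
Government outlay = subsidy × quantity = 60 × 328.9375 = 19736.25.

Government cost = £19736.25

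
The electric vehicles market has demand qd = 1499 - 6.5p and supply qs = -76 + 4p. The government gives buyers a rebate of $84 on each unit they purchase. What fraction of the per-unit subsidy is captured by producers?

Producer share = 13/21

Pre-subsidy: 1499 - 6.5p = -76 + 4p gives p* = 150, q* = 524.
With the rebate, buyers effectively pay pb = ps − 84, where ps is the price sellers receive.
Demand in terms of ps becomes qd = 1499 − 6.5(ps − 84) = 2045 - 6.5ps. Setting this equal to supply: 2045 - 6.5ps = -76 + 4ps, so ps = 202.
Buyers pay pb = 202 − 84 = 118; q' = -76 + 4·202 = 732.
Buyers' price falls by p* − pb = 150 − 118 = 32; sellers' price rises by ps − p* = 202 − 150 = 52.
So producers capture 52/84 = 13/21 of each unit of subsidy.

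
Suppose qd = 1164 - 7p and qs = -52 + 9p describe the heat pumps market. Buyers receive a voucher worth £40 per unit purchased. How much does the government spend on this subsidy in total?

Pre-subsidy: 1164 - 7p = -52 + 9p gives p* = 76, q* = 632.
With the rebate, buyers effectively pay pb = ps − 40, where ps is the price sellers receive.
Demand in terms of ps becomes qd = 1164 − 7(ps − 40) = 1444 - 7ps. Setting this equal to supply: 1444 - 7ps = -52 + 9ps, so ps = 93.5.
Buyers pay pb = 93.5 − 40 = 53.5; q' = -52 + 9·93.5 = 789.5.
Government outlay = subsidy × quantity = 40 × 789.5 = 31580.

Government cost = £31580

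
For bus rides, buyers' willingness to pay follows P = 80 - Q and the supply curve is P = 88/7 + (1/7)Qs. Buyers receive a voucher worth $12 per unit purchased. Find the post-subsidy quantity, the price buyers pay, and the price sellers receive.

Q' = 69.5; buyers pay $10.5; sellers receive $22.5

Pre-subsidy: 80 - Q = 88/7 + (1/7)Q gives Q* = 59 and P* = 21.
With the rebate, buyers effectively pay Pb = Ps − 12, where Ps is the price sellers receive.
On the curves, Pb = 80 - Q and Ps = 88/7 + (1/7)Q; the wedge Ps − Pb = 12 gives 88/7 + (1/7)Q − (80 - Q) = 12, so Q' = 69.5.
Then Pb = 80 − 1·69.5 = 10.5 and Ps = 88/7 + (1/7)·69.5 = 22.5.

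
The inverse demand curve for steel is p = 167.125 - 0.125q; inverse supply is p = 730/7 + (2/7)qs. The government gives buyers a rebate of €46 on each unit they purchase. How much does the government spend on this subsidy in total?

Pre-subsidy: 167.125 - 0.125q = 730/7 + (2/7)q gives q* = 153 and p* = 148.
With the rebate, buyers effectively pay pb = ps − 46, where ps is the price sellers receive.
On the curves, pb = 167.125 - 0.125q and ps = 730/7 + (2/7)q; the wedge ps − pb = 46 gives 730/7 + (2/7)q − (167.125 - 0.125q) = 46, so q' = 265.
Then pb = 167.125 − 0.125·265 = 134 and ps = 730/7 + (2/7)·265 = 180.
Government outlay = subsidy × quantity = 46 × 265 = 12190.

Government cost = €12190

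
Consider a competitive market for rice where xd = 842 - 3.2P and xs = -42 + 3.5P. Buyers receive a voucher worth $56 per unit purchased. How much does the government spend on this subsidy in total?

Government cost = 1926288/67

Pre-subsidy: 842 - 3.2P = -42 + 3.5P gives P* = 8840/67, x* = 28126/67.
With the rebate, buyers effectively pay Pb = Ps − 56, where Ps is the price sellers receive.
Demand in terms of Ps becomes xd = 842 − 3.2(Ps − 56) = 1021.2 - 3.2Ps. Setting this equal to supply: 1021.2 - 3.2Ps = -42 + 3.5Ps, so Ps = 10632/67.
Buyers pay Pb = 10632/67 − 56 = 6880/67; x' = -42 + 3.5·(10632/67) = 34398/67.
Government outlay = subsidy × quantity = 56 × 34398/67 = 1926288/67.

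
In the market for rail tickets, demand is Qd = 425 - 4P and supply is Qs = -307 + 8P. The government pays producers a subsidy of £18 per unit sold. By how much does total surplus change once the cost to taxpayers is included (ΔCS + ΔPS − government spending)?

Net change in total surplus = -£432

Pre-subsidy: 425 - 4P = -307 + 8P gives P* = 61, Q* = 181.
With the subsidy, sellers receive Ps = Pb + 18 for each unit, where Pb is the price buyers pay.
Supply in terms of Pb becomes Qs = -307 + 8(Pb + 18) = -163 + 8Pb. Setting this equal to demand: 425 - 4Pb = -163 + 8Pb, so Pb = 49.
Sellers receive Ps = 49 + 18 = 67; Q' = 425 − 4·49 = 229.
ΔCS = ½(181 + 229)(61 − 49) = 2460; ΔPS = ½(181 + 229)(67 − 61) = 1230.
Government spending = 18 × 229 = 4122.
Net change = 2460 + 1230 − 4122 = -432. The loss equals the DWL triangle ½·18·48.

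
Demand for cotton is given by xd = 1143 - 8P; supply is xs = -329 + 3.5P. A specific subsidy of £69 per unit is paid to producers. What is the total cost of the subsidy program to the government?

Pre-subsidy: 1143 - 8P = -329 + 3.5P gives P* = 128, x* = 119.
With the subsidy, sellers receive Ps = Pb + 69 for each unit, where Pb is the price buyers pay.
Supply in terms of Pb becomes xs = -329 + 3.5(Pb + 69) = -87.5 + 3.5Pb. Setting this equal to demand: 1143 - 8Pb = -87.5 + 3.5Pb, so Pb = 107.
Sellers receive Ps = 107 + 69 = 176; x' = 1143 − 8·107 = 287.
Government outlay = subsidy × quantity = 69 × 287 = 19803.

Government cost = £19803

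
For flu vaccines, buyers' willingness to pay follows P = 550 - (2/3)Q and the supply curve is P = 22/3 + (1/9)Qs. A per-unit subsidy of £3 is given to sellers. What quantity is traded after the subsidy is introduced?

Pre-subsidy: 550 - (2/3)Q = 22/3 + (1/9)Q gives Q* = 4884/7 and P* = 594/7.
With the subsidy, sellers receive Ps = Pb + 3 for each unit, where Pb is the price buyers pay.
On the curves, Pb = 550 - (2/3)Q and Ps = 22/3 + (1/9)Q; the wedge Ps − Pb = 3 gives 22/3 + (1/9)Q − (550 - (2/3)Q) = 3, so Q' = 4911/7.
Then Pb = 550 − (2/3)·(4911/7) = 576/7 and Ps = 22/3 + (1/9)·(4911/7) = 597/7.

Q' = 4911/7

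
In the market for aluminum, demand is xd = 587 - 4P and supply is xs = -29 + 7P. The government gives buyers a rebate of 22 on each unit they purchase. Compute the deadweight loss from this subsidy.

Pre-subsidy: 587 - 4P = -29 + 7P gives P* = 56, x* = 363.
With the rebate, buyers effectively pay Pb = Ps − 22, where Ps is the price sellers receive.
Demand in terms of Ps becomes xd = 587 − 4(Ps − 22) = 675 - 4Ps. Setting this equal to supply: 675 - 4Ps = -29 + 7Ps, so Ps = 64.
Buyers pay Pb = 64 − 22 = 42; x' = -29 + 7·64 = 419.
The subsidy expands output by 419 − 363 = 56 past the efficient level; on those units the gap between marginal cost and willingness to pay runs from 0 up to 22.
DWL = ½ × 22 × 56 = 616.

Deadweight loss = 616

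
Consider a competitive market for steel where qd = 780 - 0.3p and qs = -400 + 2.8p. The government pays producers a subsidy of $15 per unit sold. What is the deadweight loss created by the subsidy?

Pre-subsidy: 780 - 0.3p = -400 + 2.8p gives p* = 11800/31, q* = 20640/31.
With the subsidy, sellers receive ps = pb + 15 for each unit, where pb is the price buyers pay.
Supply in terms of pb becomes qs = -400 + 2.8(pb + 15) = -358 + 2.8pb. Setting this equal to demand: 780 - 0.3pb = -358 + 2.8pb, so pb = 11380/31.
Sellers receive ps = 11380/31 + 15 = 11845/31; q' = 780 − 0.3·(11380/31) = 20766/31.
The subsidy expands output by 20766/31 − 20640/31 = 126/31 past the efficient level; on those units the gap between marginal cost and willingness to pay runs from 0 up to 15.
DWL = ½ × 15 × 126/31 = 945/31.

Deadweight loss = 945/31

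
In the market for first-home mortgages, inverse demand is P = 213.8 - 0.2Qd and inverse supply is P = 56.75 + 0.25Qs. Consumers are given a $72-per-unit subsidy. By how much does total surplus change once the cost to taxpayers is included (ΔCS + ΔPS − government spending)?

Net change in total surplus = -$5760

Pre-subsidy: 213.8 - 0.2Q = 56.75 + 0.25Q gives Q* = 349 and P* = 144.
With the rebate, buyers effectively pay Pb = Ps − 72, where Ps is the price sellers receive.
On the curves, Pb = 213.8 - 0.2Q and Ps = 56.75 + 0.25Q; the wedge Ps − Pb = 72 gives 56.75 + 0.25Q − (213.8 - 0.2Q) = 72, so Q' = 509.
Then Pb = 213.8 − 0.2·509 = 112 and Ps = 56.75 + 0.25·509 = 184.
ΔCS = ½(349 + 509)(144 − 112) = 13728; ΔPS = ½(349 + 509)(184 − 144) = 17160.
Government spending = 72 × 509 = 36648.
Net change = 13728 + 17160 − 36648 = -5760. The loss equals the DWL triangle ½·72·160.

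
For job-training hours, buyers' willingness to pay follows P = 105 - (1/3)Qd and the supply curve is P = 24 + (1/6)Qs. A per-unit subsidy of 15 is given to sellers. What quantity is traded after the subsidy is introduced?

Q' = 192

Pre-subsidy: 105 - (1/3)Q = 24 + (1/6)Q gives Q* = 162 and P* = 51.
With the subsidy, sellers receive Ps = Pb + 15 for each unit, where Pb is the price buyers pay.
On the curves, Pb = 105 - (1/3)Q and Ps = 24 + (1/6)Q; the wedge Ps − Pb = 15 gives 24 + (1/6)Q − (105 - (1/3)Q) = 15, so Q' = 192.
Then Pb = 105 − (1/3)·192 = 41 and Ps = 24 + (1/6)·192 = 56.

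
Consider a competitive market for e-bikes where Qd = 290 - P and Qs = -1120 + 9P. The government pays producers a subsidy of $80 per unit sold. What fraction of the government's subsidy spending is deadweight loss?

Pre-subsidy: 290 - P = -1120 + 9P gives P* = 141, Q* = 149.
With the subsidy, sellers receive Ps = Pb + 80 for each unit, where Pb is the price buyers pay.
Supply in terms of Pb becomes Qs = -1120 + 9(Pb + 80) = -400 + 9Pb. Setting this equal to demand: 290 - Pb = -400 + 9Pb, so Pb = 69.
Sellers receive Ps = 69 + 80 = 149; Q' = 290 − 1·69 = 221.
ΔCS = ½(149 + 221)(141 − 69) = 13320; ΔPS = ½(149 + 221)(149 − 141) = 1480.
Government spending = 80 × 221 = 17680.
DWL = ½ × 80 × (221 − 149) = 2880; fraction = 2880 / 17680 = 36/221.

DWL / government spending = 36/221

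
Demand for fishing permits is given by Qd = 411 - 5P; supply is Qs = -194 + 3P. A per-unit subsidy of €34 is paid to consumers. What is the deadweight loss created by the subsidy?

Deadweight loss = €1083.75

Pre-subsidy: 411 - 5P = -194 + 3P gives P* = 75.625, Q* = 32.875.
With the rebate, buyers effectively pay Pb = Ps − 34, where Ps is the price sellers receive.
Demand in terms of Ps becomes Qd = 411 − 5(Ps − 34) = 581 - 5Ps. Setting this equal to supply: 581 - 5Ps = -194 + 3Ps, so Ps = 96.875.
Buyers pay Pb = 96.875 − 34 = 62.875; Q' = -194 + 3·96.875 = 96.625.
The subsidy expands output by 96.625 − 32.875 = 63.75 past the efficient level; on those units the gap between marginal cost and willingness to pay runs from 0 up to 34.
DWL = ½ × 34 × 63.75 = 1083.75.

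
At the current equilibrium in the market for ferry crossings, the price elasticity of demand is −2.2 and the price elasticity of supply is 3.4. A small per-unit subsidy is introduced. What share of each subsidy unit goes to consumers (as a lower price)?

For a small subsidy around the equilibrium, the benefit split depends on the relative slopes, which at a point are proportional to the elasticities.
Buyer share = εs/(εs + |εd|) = 3.4/(3.4 + 2.2) = 17/28; seller share = |εd|/(εs + |εd|) = 11/28.

Consumer share = 17/28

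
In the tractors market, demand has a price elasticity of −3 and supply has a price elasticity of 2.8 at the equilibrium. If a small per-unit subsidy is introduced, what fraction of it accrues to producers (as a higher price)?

For a small subsidy around the equilibrium, the benefit split depends on the relative slopes, which at a point are proportional to the elasticities.
Buyer share = εs/(εs + |εd|) = 2.8/(2.8 + 3) = 14/29; seller share = |εd|/(εs + |εd|) = 15/29.
So producers capture 15/29 of the subsidy.

Producer share = 15/29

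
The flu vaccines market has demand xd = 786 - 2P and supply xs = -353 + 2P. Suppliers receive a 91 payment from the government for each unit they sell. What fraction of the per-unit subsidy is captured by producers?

Producer share = 0.5

Pre-subsidy: 786 - 2P = -353 + 2P gives P* = 284.75, x* = 216.5.
With the subsidy, sellers receive Ps = Pb + 91 for each unit, where Pb is the price buyers pay.
Supply in terms of Pb becomes xs = -353 + 2(Pb + 91) = -171 + 2Pb. Setting this equal to demand: 786 - 2Pb = -171 + 2Pb, so Pb = 239.25.
Sellers receive Ps = 239.25 + 91 = 330.25; x' = 786 − 2·239.25 = 307.5.
Buyers' price falls by P* − Pb = 284.75 − 239.25 = 45.5; sellers' price rises by Ps − P* = 330.25 − 284.75 = 45.5.
So producers capture 45.5/91 = 0.5 of each unit of subsidy.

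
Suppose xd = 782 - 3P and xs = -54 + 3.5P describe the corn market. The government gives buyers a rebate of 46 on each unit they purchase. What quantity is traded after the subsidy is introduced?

x' = 6116/13

Pre-subsidy: 782 - 3P = -54 + 3.5P gives P* = 1672/13, x* = 5150/13.
With the rebate, buyers effectively pay Pb = Ps − 46, where Ps is the price sellers receive.
Demand in terms of Ps becomes xd = 782 − 3(Ps − 46) = 920 - 3Ps. Setting this equal to supply: 920 - 3Ps = -54 + 3.5Ps, so Ps = 1948/13.
Buyers pay Pb = 1948/13 − 46 = 1350/13; x' = -54 + 3.5·(1948/13) = 6116/13.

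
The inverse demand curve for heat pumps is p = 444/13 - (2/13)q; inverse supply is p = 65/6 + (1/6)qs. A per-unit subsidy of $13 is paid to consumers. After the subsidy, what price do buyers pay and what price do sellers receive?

Pre-subsidy: 444/13 - (2/13)q = 65/6 + (1/6)q gives q* = 72.76 and p* = 22.96.
With the rebate, buyers effectively pay pb = ps − 13, where ps is the price sellers receive.
On the curves, pb = 444/13 - (2/13)q and ps = 65/6 + (1/6)q; the wedge ps − pb = 13 gives 65/6 + (1/6)q − (444/13 - (2/13)q) = 13, so q' = 113.32.
Then pb = 444/13 − (2/13)·113.32 = 16.72 and ps = 65/6 + (1/6)·113.32 = 29.72.

Buyers pay $16.72; sellers receive $29.72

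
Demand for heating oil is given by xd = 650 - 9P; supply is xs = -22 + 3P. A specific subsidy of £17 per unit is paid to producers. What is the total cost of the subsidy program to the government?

Pre-subsidy: 650 - 9P = -22 + 3P gives P* = 56, x* = 146.
With the subsidy, sellers receive Ps = Pb + 17 for each unit, where Pb is the price buyers pay.
Supply in terms of Pb becomes xs = -22 + 3(Pb + 17) = 29 + 3Pb. Setting this equal to demand: 650 - 9Pb = 29 + 3Pb, so Pb = 51.75.
Sellers receive Ps = 51.75 + 17 = 68.75; x' = 650 − 9·51.75 = 184.25.
Government outlay = subsidy × quantity = 17 × 184.25 = 3132.25.

Government cost = £3132.25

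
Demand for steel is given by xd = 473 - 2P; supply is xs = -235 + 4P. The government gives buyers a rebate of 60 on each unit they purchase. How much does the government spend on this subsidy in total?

Government cost = 19020

Pre-subsidy: 473 - 2P = -235 + 4P gives P* = 118, x* = 237.
With the rebate, buyers effectively pay Pb = Ps − 60, where Ps is the price sellers receive.
Demand in terms of Ps becomes xd = 473 − 2(Ps − 60) = 593 - 2Ps. Setting this equal to supply: 593 - 2Ps = -235 + 4Ps, so Ps = 138.
Buyers pay Pb = 138 − 60 = 78; x' = -235 + 4·138 = 317.
Government outlay = subsidy × quantity = 60 × 317 = 19020.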